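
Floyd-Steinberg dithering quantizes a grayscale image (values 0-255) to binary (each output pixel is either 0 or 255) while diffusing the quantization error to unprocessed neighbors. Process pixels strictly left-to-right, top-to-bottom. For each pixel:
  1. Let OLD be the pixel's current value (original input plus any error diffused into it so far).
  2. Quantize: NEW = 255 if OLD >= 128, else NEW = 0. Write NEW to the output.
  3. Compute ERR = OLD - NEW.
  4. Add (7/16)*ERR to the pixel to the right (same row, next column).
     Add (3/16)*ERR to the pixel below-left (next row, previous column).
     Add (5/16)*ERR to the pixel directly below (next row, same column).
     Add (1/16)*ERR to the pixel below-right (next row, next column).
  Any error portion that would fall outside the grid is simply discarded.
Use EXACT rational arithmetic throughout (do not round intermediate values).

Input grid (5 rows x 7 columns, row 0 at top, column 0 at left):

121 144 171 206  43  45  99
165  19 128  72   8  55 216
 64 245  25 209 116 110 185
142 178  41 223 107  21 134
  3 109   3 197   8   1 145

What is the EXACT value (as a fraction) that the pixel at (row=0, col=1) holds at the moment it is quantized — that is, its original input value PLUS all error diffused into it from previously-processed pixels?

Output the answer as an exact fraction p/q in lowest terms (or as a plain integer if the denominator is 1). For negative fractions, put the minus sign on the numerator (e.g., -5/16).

Answer: 3151/16

Derivation:
(0,0): OLD=121 → NEW=0, ERR=121
(0,1): OLD=3151/16 → NEW=255, ERR=-929/16
Target (0,1): original=144, with diffused error = 3151/16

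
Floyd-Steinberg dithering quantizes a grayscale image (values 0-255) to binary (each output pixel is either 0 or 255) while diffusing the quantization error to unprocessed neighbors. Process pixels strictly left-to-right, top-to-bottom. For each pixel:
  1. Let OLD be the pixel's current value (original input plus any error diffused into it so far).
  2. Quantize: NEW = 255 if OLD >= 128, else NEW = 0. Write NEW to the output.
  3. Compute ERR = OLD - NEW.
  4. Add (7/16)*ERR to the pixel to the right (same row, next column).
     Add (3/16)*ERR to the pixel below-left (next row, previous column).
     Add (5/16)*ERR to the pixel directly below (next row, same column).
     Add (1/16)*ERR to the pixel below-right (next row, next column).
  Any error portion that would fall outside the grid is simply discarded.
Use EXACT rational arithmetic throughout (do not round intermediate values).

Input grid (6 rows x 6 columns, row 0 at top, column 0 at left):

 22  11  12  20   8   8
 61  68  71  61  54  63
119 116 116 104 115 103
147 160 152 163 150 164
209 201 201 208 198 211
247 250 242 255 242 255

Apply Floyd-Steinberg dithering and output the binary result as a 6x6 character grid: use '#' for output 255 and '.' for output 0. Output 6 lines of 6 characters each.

Answer: ......
..#...
#.#.#.
#.#.##
######
######

Derivation:
(0,0): OLD=22 → NEW=0, ERR=22
(0,1): OLD=165/8 → NEW=0, ERR=165/8
(0,2): OLD=2691/128 → NEW=0, ERR=2691/128
(0,3): OLD=59797/2048 → NEW=0, ERR=59797/2048
(0,4): OLD=680723/32768 → NEW=0, ERR=680723/32768
(0,5): OLD=8959365/524288 → NEW=0, ERR=8959365/524288
(1,0): OLD=9183/128 → NEW=0, ERR=9183/128
(1,1): OLD=113817/1024 → NEW=0, ERR=113817/1024
(1,2): OLD=4356877/32768 → NEW=255, ERR=-3998963/32768
(1,3): OLD=2875913/131072 → NEW=0, ERR=2875913/131072
(1,4): OLD=630154363/8388608 → NEW=0, ERR=630154363/8388608
(1,5): OLD=13757811693/134217728 → NEW=0, ERR=13757811693/134217728
(2,0): OLD=2658467/16384 → NEW=255, ERR=-1519453/16384
(2,1): OLD=48109745/524288 → NEW=0, ERR=48109745/524288
(2,2): OLD=1082714963/8388608 → NEW=255, ERR=-1056380077/8388608
(2,3): OLD=4175501947/67108864 → NEW=0, ERR=4175501947/67108864
(2,4): OLD=400048365809/2147483648 → NEW=255, ERR=-147559964431/2147483648
(2,5): OLD=3768077753255/34359738368 → NEW=0, ERR=3768077753255/34359738368
(3,0): OLD=1134342131/8388608 → NEW=255, ERR=-1004752909/8388608
(3,1): OLD=7171622775/67108864 → NEW=0, ERR=7171622775/67108864
(3,2): OLD=94919733397/536870912 → NEW=255, ERR=-41982349163/536870912
(3,3): OLD=4380098695935/34359738368 → NEW=0, ERR=4380098695935/34359738368
(3,4): OLD=57380678028447/274877906944 → NEW=255, ERR=-12713188242273/274877906944
(3,5): OLD=764122744808177/4398046511104 → NEW=255, ERR=-357379115523343/4398046511104
(4,0): OLD=205736793181/1073741824 → NEW=255, ERR=-68067371939/1073741824
(4,1): OLD=3169909457081/17179869184 → NEW=255, ERR=-1210957184839/17179869184
(4,2): OLD=96925333220187/549755813888 → NEW=255, ERR=-43262399321253/549755813888
(4,3): OLD=1757889394048743/8796093022208 → NEW=255, ERR=-485114326614297/8796093022208
(4,4): OLD=21413142862310487/140737488355328 → NEW=255, ERR=-14474916668298153/140737488355328
(4,5): OLD=310115533145721601/2251799813685248 → NEW=255, ERR=-264093419344016639/2251799813685248
(5,0): OLD=58816581705531/274877906944 → NEW=255, ERR=-11277284565189/274877906944
(5,1): OLD=1682750429668587/8796093022208 → NEW=255, ERR=-560253290994453/8796093022208
(5,2): OLD=12300177070423753/70368744177664 → NEW=255, ERR=-5643852694880567/70368744177664
(5,3): OLD=401885944401131315/2251799813685248 → NEW=255, ERR=-172323008088606925/2251799813685248
(5,4): OLD=679780620357483699/4503599627370496 → NEW=255, ERR=-468637284621992781/4503599627370496
(5,5): OLD=11990093960491966927/72057594037927936 → NEW=255, ERR=-6384592519179656753/72057594037927936
Row 0: ......
Row 1: ..#...
Row 2: #.#.#.
Row 3: #.#.##
Row 4: ######
Row 5: ######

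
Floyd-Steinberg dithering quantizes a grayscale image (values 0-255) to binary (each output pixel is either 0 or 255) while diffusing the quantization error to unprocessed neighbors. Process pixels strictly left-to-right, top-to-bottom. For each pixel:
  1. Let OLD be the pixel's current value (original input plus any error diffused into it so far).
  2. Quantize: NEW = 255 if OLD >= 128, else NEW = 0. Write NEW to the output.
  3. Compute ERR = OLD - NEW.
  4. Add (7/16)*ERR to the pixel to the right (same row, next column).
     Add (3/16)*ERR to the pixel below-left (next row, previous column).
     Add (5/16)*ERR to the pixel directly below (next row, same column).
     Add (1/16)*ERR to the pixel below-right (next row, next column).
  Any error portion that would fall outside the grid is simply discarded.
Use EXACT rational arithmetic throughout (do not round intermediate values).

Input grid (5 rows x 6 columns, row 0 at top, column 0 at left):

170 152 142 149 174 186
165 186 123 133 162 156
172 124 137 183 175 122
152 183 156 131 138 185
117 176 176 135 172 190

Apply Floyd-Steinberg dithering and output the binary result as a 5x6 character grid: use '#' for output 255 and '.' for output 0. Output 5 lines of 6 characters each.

Answer: #.#.##
##.#.#
.#.##.
###.##
.#.#.#

Derivation:
(0,0): OLD=170 → NEW=255, ERR=-85
(0,1): OLD=1837/16 → NEW=0, ERR=1837/16
(0,2): OLD=49211/256 → NEW=255, ERR=-16069/256
(0,3): OLD=497821/4096 → NEW=0, ERR=497821/4096
(0,4): OLD=14888011/65536 → NEW=255, ERR=-1823669/65536
(0,5): OLD=182269453/1048576 → NEW=255, ERR=-85117427/1048576
(1,0): OLD=40951/256 → NEW=255, ERR=-24329/256
(1,1): OLD=334273/2048 → NEW=255, ERR=-187967/2048
(1,2): OLD=6107605/65536 → NEW=0, ERR=6107605/65536
(1,3): OLD=53113713/262144 → NEW=255, ERR=-13733007/262144
(1,4): OLD=2059581171/16777216 → NEW=0, ERR=2059581171/16777216
(1,5): OLD=49016745909/268435456 → NEW=255, ERR=-19434295371/268435456
(2,0): OLD=4099035/32768 → NEW=0, ERR=4099035/32768
(2,1): OLD=169429785/1048576 → NEW=255, ERR=-97957095/1048576
(2,2): OLD=1840352139/16777216 → NEW=0, ERR=1840352139/16777216
(2,3): OLD=32676940787/134217728 → NEW=255, ERR=-1548579853/134217728
(2,4): OLD=822340167257/4294967296 → NEW=255, ERR=-272876493223/4294967296
(2,5): OLD=5446149859327/68719476736 → NEW=0, ERR=5446149859327/68719476736
(3,0): OLD=2912111147/16777216 → NEW=255, ERR=-1366078933/16777216
(3,1): OLD=19672165327/134217728 → NEW=255, ERR=-14553355313/134217728
(3,2): OLD=144781899869/1073741824 → NEW=255, ERR=-129022265251/1073741824
(3,3): OLD=4794355916823/68719476736 → NEW=0, ERR=4794355916823/68719476736
(3,4): OLD=89504276643127/549755813888 → NEW=255, ERR=-50683455898313/549755813888
(3,5): OLD=1455410821060825/8796093022208 → NEW=255, ERR=-787592899602215/8796093022208
(4,0): OLD=152952363557/2147483648 → NEW=0, ERR=152952363557/2147483648
(4,1): OLD=5004720377697/34359738368 → NEW=255, ERR=-3757012906143/34359738368
(4,2): OLD=106560490752467/1099511627776 → NEW=0, ERR=106560490752467/1099511627776
(4,3): OLD=3068197489602367/17592186044416 → NEW=255, ERR=-1417809951723713/17592186044416
(4,4): OLD=26881471105530159/281474976710656 → NEW=0, ERR=26881471105530159/281474976710656
(4,5): OLD=891889433582814697/4503599627370496 → NEW=255, ERR=-256528471396661783/4503599627370496
Row 0: #.#.##
Row 1: ##.#.#
Row 2: .#.##.
Row 3: ###.##
Row 4: .#.#.#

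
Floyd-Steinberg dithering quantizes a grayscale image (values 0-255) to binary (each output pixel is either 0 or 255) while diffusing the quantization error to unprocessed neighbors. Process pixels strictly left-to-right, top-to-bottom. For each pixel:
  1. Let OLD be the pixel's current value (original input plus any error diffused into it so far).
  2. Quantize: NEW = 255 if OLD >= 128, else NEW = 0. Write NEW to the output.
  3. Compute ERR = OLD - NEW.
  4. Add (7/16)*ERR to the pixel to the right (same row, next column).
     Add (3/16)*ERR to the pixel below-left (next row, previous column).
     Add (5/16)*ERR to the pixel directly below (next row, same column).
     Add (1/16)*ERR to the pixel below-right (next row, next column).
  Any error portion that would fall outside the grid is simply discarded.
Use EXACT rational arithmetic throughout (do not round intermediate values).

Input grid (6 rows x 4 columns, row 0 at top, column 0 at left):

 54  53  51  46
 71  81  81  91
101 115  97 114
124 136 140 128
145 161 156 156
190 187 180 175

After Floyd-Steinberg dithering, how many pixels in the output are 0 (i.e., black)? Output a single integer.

(0,0): OLD=54 → NEW=0, ERR=54
(0,1): OLD=613/8 → NEW=0, ERR=613/8
(0,2): OLD=10819/128 → NEW=0, ERR=10819/128
(0,3): OLD=169941/2048 → NEW=0, ERR=169941/2048
(1,0): OLD=13087/128 → NEW=0, ERR=13087/128
(1,1): OLD=172953/1024 → NEW=255, ERR=-88167/1024
(1,2): OLD=2952141/32768 → NEW=0, ERR=2952141/32768
(1,3): OLD=84740139/524288 → NEW=255, ERR=-48953301/524288
(2,0): OLD=1913763/16384 → NEW=0, ERR=1913763/16384
(2,1): OLD=85185777/524288 → NEW=255, ERR=-48507663/524288
(2,2): OLD=64788901/1048576 → NEW=0, ERR=64788901/1048576
(2,3): OLD=1971060433/16777216 → NEW=0, ERR=1971060433/16777216
(3,0): OLD=1200866483/8388608 → NEW=255, ERR=-938228557/8388608
(3,1): OLD=10340178349/134217728 → NEW=0, ERR=10340178349/134217728
(3,2): OLD=449381344467/2147483648 → NEW=255, ERR=-98226985773/2147483648
(3,3): OLD=5104623957061/34359738368 → NEW=255, ERR=-3657109326779/34359738368
(4,0): OLD=267347379447/2147483648 → NEW=0, ERR=267347379447/2147483648
(4,1): OLD=3847848166693/17179869184 → NEW=255, ERR=-533018475227/17179869184
(4,2): OLD=62117247128517/549755813888 → NEW=0, ERR=62117247128517/549755813888
(4,3): OLD=1489296386863859/8796093022208 → NEW=255, ERR=-753707333799181/8796093022208
(5,0): OLD=61321642071559/274877906944 → NEW=255, ERR=-8772224199161/274877906944
(5,1): OLD=1691567970852305/8796093022208 → NEW=255, ERR=-551435749810735/8796093022208
(5,2): OLD=747126561401609/4398046511104 → NEW=255, ERR=-374375298929911/4398046511104
(5,3): OLD=16613145562224013/140737488355328 → NEW=0, ERR=16613145562224013/140737488355328
Output grid:
  Row 0: ....  (4 black, running=4)
  Row 1: .#.#  (2 black, running=6)
  Row 2: .#..  (3 black, running=9)
  Row 3: #.##  (1 black, running=10)
  Row 4: .#.#  (2 black, running=12)
  Row 5: ###.  (1 black, running=13)

Answer: 13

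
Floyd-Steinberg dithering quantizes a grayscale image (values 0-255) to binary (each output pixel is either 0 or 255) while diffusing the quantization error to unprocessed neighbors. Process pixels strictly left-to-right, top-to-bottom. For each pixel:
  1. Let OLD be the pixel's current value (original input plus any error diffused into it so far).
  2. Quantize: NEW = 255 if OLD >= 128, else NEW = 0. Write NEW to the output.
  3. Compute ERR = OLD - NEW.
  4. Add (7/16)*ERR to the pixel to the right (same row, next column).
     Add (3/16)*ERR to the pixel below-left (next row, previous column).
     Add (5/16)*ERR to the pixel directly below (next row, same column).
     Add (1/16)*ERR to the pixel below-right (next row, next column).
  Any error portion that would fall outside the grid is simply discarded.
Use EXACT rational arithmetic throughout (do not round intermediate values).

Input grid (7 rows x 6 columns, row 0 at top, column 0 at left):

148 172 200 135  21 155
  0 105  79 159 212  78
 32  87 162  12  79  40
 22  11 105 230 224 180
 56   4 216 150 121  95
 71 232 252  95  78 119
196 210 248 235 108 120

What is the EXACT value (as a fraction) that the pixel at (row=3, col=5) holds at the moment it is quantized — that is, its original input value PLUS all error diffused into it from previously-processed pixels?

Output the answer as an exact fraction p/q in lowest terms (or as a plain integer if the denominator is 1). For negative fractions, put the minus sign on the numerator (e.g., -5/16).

Answer: 2009142494070567/8796093022208

Derivation:
(0,0): OLD=148 → NEW=255, ERR=-107
(0,1): OLD=2003/16 → NEW=0, ERR=2003/16
(0,2): OLD=65221/256 → NEW=255, ERR=-59/256
(0,3): OLD=552547/4096 → NEW=255, ERR=-491933/4096
(0,4): OLD=-2067275/65536 → NEW=0, ERR=-2067275/65536
(0,5): OLD=148058355/1048576 → NEW=255, ERR=-119328525/1048576
(1,0): OLD=-2551/256 → NEW=0, ERR=-2551/256
(1,1): OLD=272447/2048 → NEW=255, ERR=-249793/2048
(1,2): OLD=712491/65536 → NEW=0, ERR=712491/65536
(1,3): OLD=31534863/262144 → NEW=0, ERR=31534863/262144
(1,4): OLD=3790443533/16777216 → NEW=255, ERR=-487746547/16777216
(1,5): OLD=7448235339/268435456 → NEW=0, ERR=7448235339/268435456
(2,0): OLD=197157/32768 → NEW=0, ERR=197157/32768
(2,1): OLD=55503847/1048576 → NEW=0, ERR=55503847/1048576
(2,2): OLD=3413959541/16777216 → NEW=255, ERR=-864230539/16777216
(2,3): OLD=2990962957/134217728 → NEW=0, ERR=2990962957/134217728
(2,4): OLD=396792579751/4294967296 → NEW=0, ERR=396792579751/4294967296
(2,5): OLD=5997322838785/68719476736 → NEW=0, ERR=5997322838785/68719476736
(3,0): OLD=567155413/16777216 → NEW=0, ERR=567155413/16777216
(3,1): OLD=4435719217/134217728 → NEW=0, ERR=4435719217/134217728
(3,2): OLD=119021988643/1073741824 → NEW=0, ERR=119021988643/1073741824
(3,3): OLD=20585784125673/68719476736 → NEW=255, ERR=3062317557993/68719476736
(3,4): OLD=159496787729097/549755813888 → NEW=255, ERR=19309055187657/549755813888
(3,5): OLD=2009142494070567/8796093022208 → NEW=255, ERR=-233861226592473/8796093022208
Target (3,5): original=180, with diffused error = 2009142494070567/8796093022208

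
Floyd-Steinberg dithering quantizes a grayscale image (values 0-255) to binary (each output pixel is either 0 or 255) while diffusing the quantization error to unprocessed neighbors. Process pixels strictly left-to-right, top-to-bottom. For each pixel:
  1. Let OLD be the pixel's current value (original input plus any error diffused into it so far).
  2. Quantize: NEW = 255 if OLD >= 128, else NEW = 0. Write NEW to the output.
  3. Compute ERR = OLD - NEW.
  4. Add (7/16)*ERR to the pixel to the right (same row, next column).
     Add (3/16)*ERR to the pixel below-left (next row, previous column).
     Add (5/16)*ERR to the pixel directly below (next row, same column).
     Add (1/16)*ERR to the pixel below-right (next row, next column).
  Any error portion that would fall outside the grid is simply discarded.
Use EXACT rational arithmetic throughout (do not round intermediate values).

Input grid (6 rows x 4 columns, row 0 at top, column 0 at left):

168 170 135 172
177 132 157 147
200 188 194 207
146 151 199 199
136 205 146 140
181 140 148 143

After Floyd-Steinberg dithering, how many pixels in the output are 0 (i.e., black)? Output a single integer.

(0,0): OLD=168 → NEW=255, ERR=-87
(0,1): OLD=2111/16 → NEW=255, ERR=-1969/16
(0,2): OLD=20777/256 → NEW=0, ERR=20777/256
(0,3): OLD=849951/4096 → NEW=255, ERR=-194529/4096
(1,0): OLD=32445/256 → NEW=0, ERR=32445/256
(1,1): OLD=325163/2048 → NEW=255, ERR=-197077/2048
(1,2): OLD=8104583/65536 → NEW=0, ERR=8104583/65536
(1,3): OLD=200629345/1048576 → NEW=255, ERR=-66757535/1048576
(2,0): OLD=7260169/32768 → NEW=255, ERR=-1095671/32768
(2,1): OLD=182880243/1048576 → NEW=255, ERR=-84506637/1048576
(2,2): OLD=376303007/2097152 → NEW=255, ERR=-158470753/2097152
(2,3): OLD=5428243459/33554432 → NEW=255, ERR=-3128136701/33554432
(3,0): OLD=2020646265/16777216 → NEW=0, ERR=2020646265/16777216
(3,1): OLD=43553465127/268435456 → NEW=255, ERR=-24897576153/268435456
(3,2): OLD=482285197017/4294967296 → NEW=0, ERR=482285197017/4294967296
(3,3): OLD=14724616658799/68719476736 → NEW=255, ERR=-2798849908881/68719476736
(4,0): OLD=671074524997/4294967296 → NEW=255, ERR=-424142135483/4294967296
(4,1): OLD=5545416362575/34359738368 → NEW=255, ERR=-3216316921265/34359738368
(4,2): OLD=139312747297135/1099511627776 → NEW=0, ERR=139312747297135/1099511627776
(4,3): OLD=3337652295024057/17592186044416 → NEW=255, ERR=-1148355146302023/17592186044416
(5,0): OLD=72891166130613/549755813888 → NEW=255, ERR=-67296566410827/549755813888
(5,1): OLD=1315501264272019/17592186044416 → NEW=0, ERR=1315501264272019/17592186044416
(5,2): OLD=1778750171383071/8796093022208 → NEW=255, ERR=-464253549279969/8796093022208
(5,3): OLD=30238600204948287/281474976710656 → NEW=0, ERR=30238600204948287/281474976710656
Output grid:
  Row 0: ##.#  (1 black, running=1)
  Row 1: .#.#  (2 black, running=3)
  Row 2: ####  (0 black, running=3)
  Row 3: .#.#  (2 black, running=5)
  Row 4: ##.#  (1 black, running=6)
  Row 5: #.#.  (2 black, running=8)

Answer: 8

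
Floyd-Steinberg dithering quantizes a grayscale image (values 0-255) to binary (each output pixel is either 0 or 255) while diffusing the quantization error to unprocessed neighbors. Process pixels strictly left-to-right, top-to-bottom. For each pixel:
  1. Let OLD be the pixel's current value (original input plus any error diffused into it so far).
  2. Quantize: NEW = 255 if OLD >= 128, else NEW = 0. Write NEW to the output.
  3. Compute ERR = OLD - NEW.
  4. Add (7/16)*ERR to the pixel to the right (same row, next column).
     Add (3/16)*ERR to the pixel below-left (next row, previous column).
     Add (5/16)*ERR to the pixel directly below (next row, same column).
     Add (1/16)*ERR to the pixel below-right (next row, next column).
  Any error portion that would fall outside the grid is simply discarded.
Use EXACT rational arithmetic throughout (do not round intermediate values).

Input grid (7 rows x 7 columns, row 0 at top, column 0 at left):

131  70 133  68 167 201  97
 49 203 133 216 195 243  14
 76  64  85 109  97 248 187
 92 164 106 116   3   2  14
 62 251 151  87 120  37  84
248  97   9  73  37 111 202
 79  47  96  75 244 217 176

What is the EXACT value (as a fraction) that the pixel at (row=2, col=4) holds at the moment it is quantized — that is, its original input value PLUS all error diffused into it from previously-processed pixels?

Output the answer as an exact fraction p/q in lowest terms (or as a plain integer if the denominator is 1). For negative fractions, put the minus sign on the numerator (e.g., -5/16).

Answer: 15879920961/268435456

Derivation:
(0,0): OLD=131 → NEW=255, ERR=-124
(0,1): OLD=63/4 → NEW=0, ERR=63/4
(0,2): OLD=8953/64 → NEW=255, ERR=-7367/64
(0,3): OLD=18063/1024 → NEW=0, ERR=18063/1024
(0,4): OLD=2862569/16384 → NEW=255, ERR=-1315351/16384
(0,5): OLD=43483487/262144 → NEW=255, ERR=-23363233/262144
(0,6): OLD=243304857/4194304 → NEW=0, ERR=243304857/4194304
(1,0): OLD=845/64 → NEW=0, ERR=845/64
(1,1): OLD=94395/512 → NEW=255, ERR=-36165/512
(1,2): OLD=1153719/16384 → NEW=0, ERR=1153719/16384
(1,3): OLD=15078043/65536 → NEW=255, ERR=-1633637/65536
(1,4): OLD=601453793/4194304 → NEW=255, ERR=-468093727/4194304
(1,5): OLD=5777461969/33554432 → NEW=255, ERR=-2778918191/33554432
(1,6): OLD=-5194534113/536870912 → NEW=0, ERR=-5194534113/536870912
(2,0): OLD=547897/8192 → NEW=0, ERR=547897/8192
(2,1): OLD=22338851/262144 → NEW=0, ERR=22338851/262144
(2,2): OLD=567065193/4194304 → NEW=255, ERR=-502482327/4194304
(2,3): OLD=1082898465/33554432 → NEW=0, ERR=1082898465/33554432
(2,4): OLD=15879920961/268435456 → NEW=0, ERR=15879920961/268435456
Target (2,4): original=97, with diffused error = 15879920961/268435456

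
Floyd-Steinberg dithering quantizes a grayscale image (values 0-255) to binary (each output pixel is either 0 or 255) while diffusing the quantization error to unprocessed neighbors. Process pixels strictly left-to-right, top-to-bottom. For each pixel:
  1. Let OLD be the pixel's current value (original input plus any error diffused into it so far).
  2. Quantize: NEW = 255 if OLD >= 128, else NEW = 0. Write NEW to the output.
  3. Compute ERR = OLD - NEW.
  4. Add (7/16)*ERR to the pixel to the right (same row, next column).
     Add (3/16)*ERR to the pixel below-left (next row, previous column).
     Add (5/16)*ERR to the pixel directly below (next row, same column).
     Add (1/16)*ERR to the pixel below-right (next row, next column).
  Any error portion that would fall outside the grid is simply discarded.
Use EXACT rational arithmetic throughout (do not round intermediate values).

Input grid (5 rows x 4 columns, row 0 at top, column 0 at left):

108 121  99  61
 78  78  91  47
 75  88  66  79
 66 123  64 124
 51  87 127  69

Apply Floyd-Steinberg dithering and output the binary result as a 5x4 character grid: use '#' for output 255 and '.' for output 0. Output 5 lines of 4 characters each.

(0,0): OLD=108 → NEW=0, ERR=108
(0,1): OLD=673/4 → NEW=255, ERR=-347/4
(0,2): OLD=3907/64 → NEW=0, ERR=3907/64
(0,3): OLD=89813/1024 → NEW=0, ERR=89813/1024
(1,0): OLD=6111/64 → NEW=0, ERR=6111/64
(1,1): OLD=56761/512 → NEW=0, ERR=56761/512
(1,2): OLD=2778765/16384 → NEW=255, ERR=-1399155/16384
(1,3): OLD=10711915/262144 → NEW=0, ERR=10711915/262144
(2,0): OLD=1029123/8192 → NEW=0, ERR=1029123/8192
(2,1): OLD=43925105/262144 → NEW=255, ERR=-22921615/262144
(2,2): OLD=8204717/524288 → NEW=0, ERR=8204717/524288
(2,3): OLD=782479241/8388608 → NEW=0, ERR=782479241/8388608
(3,0): OLD=372718899/4194304 → NEW=0, ERR=372718899/4194304
(3,1): OLD=9753517549/67108864 → NEW=255, ERR=-7359242771/67108864
(3,2): OLD=35367364563/1073741824 → NEW=0, ERR=35367364563/1073741824
(3,3): OLD=2895465305413/17179869184 → NEW=255, ERR=-1485401336507/17179869184
(4,0): OLD=62500616631/1073741824 → NEW=0, ERR=62500616631/1073741824
(4,1): OLD=772465822789/8589934592 → NEW=0, ERR=772465822789/8589934592
(4,2): OLD=42213234707077/274877906944 → NEW=255, ERR=-27880631563643/274877906944
(4,3): OLD=-1477273271757/4398046511104 → NEW=0, ERR=-1477273271757/4398046511104
Row 0: .#..
Row 1: ..#.
Row 2: .#..
Row 3: .#.#
Row 4: ..#.

Answer: .#..
..#.
.#..
.#.#
..#.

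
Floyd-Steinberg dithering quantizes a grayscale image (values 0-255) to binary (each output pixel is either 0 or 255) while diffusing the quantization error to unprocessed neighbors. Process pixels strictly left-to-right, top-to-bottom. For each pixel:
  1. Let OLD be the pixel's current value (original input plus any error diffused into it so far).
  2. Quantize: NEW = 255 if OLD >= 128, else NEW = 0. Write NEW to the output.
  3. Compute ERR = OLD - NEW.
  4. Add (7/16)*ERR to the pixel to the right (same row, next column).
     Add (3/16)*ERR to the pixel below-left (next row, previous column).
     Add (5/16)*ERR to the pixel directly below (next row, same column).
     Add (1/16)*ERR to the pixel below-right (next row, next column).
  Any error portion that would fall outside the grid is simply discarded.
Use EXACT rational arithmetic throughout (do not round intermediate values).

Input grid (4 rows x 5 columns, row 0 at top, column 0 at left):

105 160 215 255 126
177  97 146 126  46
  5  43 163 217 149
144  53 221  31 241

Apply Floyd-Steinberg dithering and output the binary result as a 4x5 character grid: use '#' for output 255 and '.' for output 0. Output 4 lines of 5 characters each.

(0,0): OLD=105 → NEW=0, ERR=105
(0,1): OLD=3295/16 → NEW=255, ERR=-785/16
(0,2): OLD=49545/256 → NEW=255, ERR=-15735/256
(0,3): OLD=934335/4096 → NEW=255, ERR=-110145/4096
(0,4): OLD=7486521/65536 → NEW=0, ERR=7486521/65536
(1,0): OLD=51357/256 → NEW=255, ERR=-13923/256
(1,1): OLD=108363/2048 → NEW=0, ERR=108363/2048
(1,2): OLD=9295143/65536 → NEW=255, ERR=-7416537/65536
(1,3): OLD=22456155/262144 → NEW=0, ERR=22456155/262144
(1,4): OLD=492812209/4194304 → NEW=0, ERR=492812209/4194304
(2,0): OLD=-67991/32768 → NEW=0, ERR=-67991/32768
(2,1): OLD=35661075/1048576 → NEW=0, ERR=35661075/1048576
(2,2): OLD=2715946489/16777216 → NEW=255, ERR=-1562243591/16777216
(2,3): OLD=58515871451/268435456 → NEW=255, ERR=-9935169829/268435456
(2,4): OLD=751098947901/4294967296 → NEW=255, ERR=-344117712579/4294967296
(3,0): OLD=2512023769/16777216 → NEW=255, ERR=-1766166311/16777216
(3,1): OLD=-2370587/134217728 → NEW=0, ERR=-2370587/134217728
(3,2): OLD=803498822631/4294967296 → NEW=255, ERR=-291717837849/4294967296
(3,3): OLD=-267352771185/8589934592 → NEW=0, ERR=-267352771185/8589934592
(3,4): OLD=27492215828139/137438953472 → NEW=255, ERR=-7554717307221/137438953472
Row 0: .###.
Row 1: #.#..
Row 2: ..###
Row 3: #.#.#

Answer: .###.
#.#..
..###
#.#.#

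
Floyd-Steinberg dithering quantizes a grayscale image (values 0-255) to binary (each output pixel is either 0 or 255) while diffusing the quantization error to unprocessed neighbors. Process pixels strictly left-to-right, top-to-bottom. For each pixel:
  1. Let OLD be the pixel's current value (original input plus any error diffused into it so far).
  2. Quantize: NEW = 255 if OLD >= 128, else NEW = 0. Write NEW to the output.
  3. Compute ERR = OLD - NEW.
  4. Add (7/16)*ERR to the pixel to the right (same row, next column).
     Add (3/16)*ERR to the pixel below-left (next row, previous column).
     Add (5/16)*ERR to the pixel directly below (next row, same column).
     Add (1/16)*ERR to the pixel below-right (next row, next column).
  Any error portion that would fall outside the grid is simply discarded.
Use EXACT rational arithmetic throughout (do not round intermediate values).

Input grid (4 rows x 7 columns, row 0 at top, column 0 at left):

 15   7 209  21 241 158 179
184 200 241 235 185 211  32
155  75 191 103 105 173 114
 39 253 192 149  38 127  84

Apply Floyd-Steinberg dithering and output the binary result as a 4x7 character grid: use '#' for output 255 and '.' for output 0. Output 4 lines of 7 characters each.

Answer: ..#.###
#####..
..#..##
.###...

Derivation:
(0,0): OLD=15 → NEW=0, ERR=15
(0,1): OLD=217/16 → NEW=0, ERR=217/16
(0,2): OLD=55023/256 → NEW=255, ERR=-10257/256
(0,3): OLD=14217/4096 → NEW=0, ERR=14217/4096
(0,4): OLD=15893695/65536 → NEW=255, ERR=-817985/65536
(0,5): OLD=159949113/1048576 → NEW=255, ERR=-107437767/1048576
(0,6): OLD=2251057295/16777216 → NEW=255, ERR=-2027132785/16777216
(1,0): OLD=48955/256 → NEW=255, ERR=-16325/256
(1,1): OLD=347677/2048 → NEW=255, ERR=-174563/2048
(1,2): OLD=12627937/65536 → NEW=255, ERR=-4083743/65536
(1,3): OLD=53471693/262144 → NEW=255, ERR=-13375027/262144
(1,4): OLD=2345171655/16777216 → NEW=255, ERR=-1933018425/16777216
(1,5): OLD=14111464183/134217728 → NEW=0, ERR=14111464183/134217728
(1,6): OLD=72662380441/2147483648 → NEW=0, ERR=72662380441/2147483648
(2,0): OLD=3902351/32768 → NEW=0, ERR=3902351/32768
(2,1): OLD=88915605/1048576 → NEW=0, ERR=88915605/1048576
(2,2): OLD=3250281471/16777216 → NEW=255, ERR=-1027908609/16777216
(2,3): OLD=4664494791/134217728 → NEW=0, ERR=4664494791/134217728
(2,4): OLD=108151444151/1073741824 → NEW=0, ERR=108151444151/1073741824
(2,5): OLD=8557832873341/34359738368 → NEW=255, ERR=-203900410499/34359738368
(2,6): OLD=70670385175867/549755813888 → NEW=255, ERR=-69517347365573/549755813888
(3,0): OLD=1545434399/16777216 → NEW=0, ERR=1545434399/16777216
(3,1): OLD=42379868723/134217728 → NEW=255, ERR=8154348083/134217728
(3,2): OLD=226827817225/1073741824 → NEW=255, ERR=-46976347895/1073741824
(3,3): OLD=669053511567/4294967296 → NEW=255, ERR=-426163148913/4294967296
(3,4): OLD=14912225087775/549755813888 → NEW=0, ERR=14912225087775/549755813888
(3,5): OLD=525999426951757/4398046511104 → NEW=0, ERR=525999426951757/4398046511104
(3,6): OLD=6786177352419283/70368744177664 → NEW=0, ERR=6786177352419283/70368744177664
Row 0: ..#.###
Row 1: #####..
Row 2: ..#..##
Row 3: .###...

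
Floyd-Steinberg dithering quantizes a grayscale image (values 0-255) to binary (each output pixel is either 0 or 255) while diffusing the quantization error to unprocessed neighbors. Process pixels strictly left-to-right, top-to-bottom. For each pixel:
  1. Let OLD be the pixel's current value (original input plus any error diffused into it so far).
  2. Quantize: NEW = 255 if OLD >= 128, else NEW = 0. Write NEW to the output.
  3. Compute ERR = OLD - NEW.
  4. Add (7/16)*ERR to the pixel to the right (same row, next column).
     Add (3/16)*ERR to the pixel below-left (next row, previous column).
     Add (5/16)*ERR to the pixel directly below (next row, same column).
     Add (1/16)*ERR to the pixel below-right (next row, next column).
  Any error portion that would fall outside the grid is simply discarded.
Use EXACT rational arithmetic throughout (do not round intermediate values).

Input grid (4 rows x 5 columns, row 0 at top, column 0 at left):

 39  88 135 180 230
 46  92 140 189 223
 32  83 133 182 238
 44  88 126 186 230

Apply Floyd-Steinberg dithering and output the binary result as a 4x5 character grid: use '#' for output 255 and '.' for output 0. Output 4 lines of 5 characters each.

(0,0): OLD=39 → NEW=0, ERR=39
(0,1): OLD=1681/16 → NEW=0, ERR=1681/16
(0,2): OLD=46327/256 → NEW=255, ERR=-18953/256
(0,3): OLD=604609/4096 → NEW=255, ERR=-439871/4096
(0,4): OLD=11994183/65536 → NEW=255, ERR=-4717497/65536
(1,0): OLD=19939/256 → NEW=0, ERR=19939/256
(1,1): OLD=302005/2048 → NEW=255, ERR=-220235/2048
(1,2): OLD=3686233/65536 → NEW=0, ERR=3686233/65536
(1,3): OLD=42447589/262144 → NEW=255, ERR=-24399131/262144
(1,4): OLD=642034191/4194304 → NEW=255, ERR=-427513329/4194304
(2,0): OLD=1185431/32768 → NEW=0, ERR=1185431/32768
(2,1): OLD=84553325/1048576 → NEW=0, ERR=84553325/1048576
(2,2): OLD=2712591751/16777216 → NEW=255, ERR=-1565598329/16777216
(2,3): OLD=25901858469/268435456 → NEW=0, ERR=25901858469/268435456
(2,4): OLD=1041726250307/4294967296 → NEW=255, ERR=-53490410173/4294967296
(3,0): OLD=1181526439/16777216 → NEW=0, ERR=1181526439/16777216
(3,1): OLD=17283708443/134217728 → NEW=255, ERR=-16941812197/134217728
(3,2): OLD=278083868825/4294967296 → NEW=0, ERR=278083868825/4294967296
(3,3): OLD=2029911753681/8589934592 → NEW=255, ERR=-160521567279/8589934592
(3,4): OLD=30781263696885/137438953472 → NEW=255, ERR=-4265669438475/137438953472
Row 0: ..###
Row 1: .#.##
Row 2: ..#.#
Row 3: .#.##

Answer: ..###
.#.##
..#.#
.#.##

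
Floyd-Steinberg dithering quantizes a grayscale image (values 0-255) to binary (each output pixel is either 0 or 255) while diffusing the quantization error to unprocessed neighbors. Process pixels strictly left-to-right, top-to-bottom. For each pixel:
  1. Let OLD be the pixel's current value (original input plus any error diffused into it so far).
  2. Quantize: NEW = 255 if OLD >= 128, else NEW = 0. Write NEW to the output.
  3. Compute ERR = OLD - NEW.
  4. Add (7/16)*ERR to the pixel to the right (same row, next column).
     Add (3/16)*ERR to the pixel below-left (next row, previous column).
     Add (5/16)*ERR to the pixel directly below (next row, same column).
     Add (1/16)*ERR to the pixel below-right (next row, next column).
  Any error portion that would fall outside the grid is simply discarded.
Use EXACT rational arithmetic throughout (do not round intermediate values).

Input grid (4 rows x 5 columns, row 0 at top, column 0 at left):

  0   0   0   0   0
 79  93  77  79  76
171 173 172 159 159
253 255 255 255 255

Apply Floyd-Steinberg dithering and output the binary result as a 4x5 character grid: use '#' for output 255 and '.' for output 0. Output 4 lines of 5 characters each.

Answer: .....
..#..
##.##
#####

Derivation:
(0,0): OLD=0 → NEW=0, ERR=0
(0,1): OLD=0 → NEW=0, ERR=0
(0,2): OLD=0 → NEW=0, ERR=0
(0,3): OLD=0 → NEW=0, ERR=0
(0,4): OLD=0 → NEW=0, ERR=0
(1,0): OLD=79 → NEW=0, ERR=79
(1,1): OLD=2041/16 → NEW=0, ERR=2041/16
(1,2): OLD=33999/256 → NEW=255, ERR=-31281/256
(1,3): OLD=104617/4096 → NEW=0, ERR=104617/4096
(1,4): OLD=5713055/65536 → NEW=0, ERR=5713055/65536
(2,0): OLD=56219/256 → NEW=255, ERR=-9061/256
(2,1): OLD=367421/2048 → NEW=255, ERR=-154819/2048
(2,2): OLD=7438593/65536 → NEW=0, ERR=7438593/65536
(2,3): OLD=59073581/262144 → NEW=255, ERR=-7773139/262144
(2,4): OLD=733438951/4194304 → NEW=255, ERR=-336108569/4194304
(3,0): OLD=7463407/32768 → NEW=255, ERR=-892433/32768
(3,1): OLD=250117941/1048576 → NEW=255, ERR=-17268939/1048576
(3,2): OLD=4579849951/16777216 → NEW=255, ERR=301659871/16777216
(3,3): OLD=65946232877/268435456 → NEW=255, ERR=-2504808403/268435456
(3,4): OLD=962168565243/4294967296 → NEW=255, ERR=-133048095237/4294967296
Row 0: .....
Row 1: ..#..
Row 2: ##.##
Row 3: #####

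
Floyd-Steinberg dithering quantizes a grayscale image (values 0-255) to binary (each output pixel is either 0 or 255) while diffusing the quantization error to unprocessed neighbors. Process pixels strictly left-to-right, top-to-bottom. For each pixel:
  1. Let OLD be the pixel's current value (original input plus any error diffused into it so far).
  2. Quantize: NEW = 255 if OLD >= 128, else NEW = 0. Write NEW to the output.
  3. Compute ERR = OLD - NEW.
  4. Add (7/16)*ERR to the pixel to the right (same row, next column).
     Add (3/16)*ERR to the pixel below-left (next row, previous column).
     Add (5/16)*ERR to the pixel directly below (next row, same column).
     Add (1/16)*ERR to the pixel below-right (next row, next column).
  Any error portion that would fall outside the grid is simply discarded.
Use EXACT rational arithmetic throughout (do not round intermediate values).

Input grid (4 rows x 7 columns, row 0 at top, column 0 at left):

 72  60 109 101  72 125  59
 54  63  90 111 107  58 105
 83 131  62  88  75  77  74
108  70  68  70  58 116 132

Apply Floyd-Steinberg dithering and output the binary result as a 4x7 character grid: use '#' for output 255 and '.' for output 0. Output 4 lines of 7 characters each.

(0,0): OLD=72 → NEW=0, ERR=72
(0,1): OLD=183/2 → NEW=0, ERR=183/2
(0,2): OLD=4769/32 → NEW=255, ERR=-3391/32
(0,3): OLD=27975/512 → NEW=0, ERR=27975/512
(0,4): OLD=785649/8192 → NEW=0, ERR=785649/8192
(0,5): OLD=21883543/131072 → NEW=255, ERR=-11539817/131072
(0,6): OLD=42953249/2097152 → NEW=0, ERR=42953249/2097152
(1,0): OLD=2997/32 → NEW=0, ERR=2997/32
(1,1): OLD=30003/256 → NEW=0, ERR=30003/256
(1,2): OLD=1016815/8192 → NEW=0, ERR=1016815/8192
(1,3): OLD=6348387/32768 → NEW=255, ERR=-2007453/32768
(1,4): OLD=203580649/2097152 → NEW=0, ERR=203580649/2097152
(1,5): OLD=1389011065/16777216 → NEW=0, ERR=1389011065/16777216
(1,6): OLD=38149833719/268435456 → NEW=255, ERR=-30301207561/268435456
(2,0): OLD=549857/4096 → NEW=255, ERR=-494623/4096
(2,1): OLD=18863867/131072 → NEW=255, ERR=-14559493/131072
(2,2): OLD=100724273/2097152 → NEW=0, ERR=100724273/2097152
(2,3): OLD=1943260777/16777216 → NEW=0, ERR=1943260777/16777216
(2,4): OLD=22508963929/134217728 → NEW=255, ERR=-11716556711/134217728
(2,5): OLD=212956273427/4294967296 → NEW=0, ERR=212956273427/4294967296
(2,6): OLD=4507425420213/68719476736 → NEW=0, ERR=4507425420213/68719476736
(3,0): OLD=103674257/2097152 → NEW=0, ERR=103674257/2097152
(3,1): OLD=979348221/16777216 → NEW=0, ERR=979348221/16777216
(3,2): OLD=16552093351/134217728 → NEW=0, ERR=16552093351/134217728
(3,3): OLD=78803905809/536870912 → NEW=255, ERR=-58098176751/536870912
(3,4): OLD=-6073741935/68719476736 → NEW=0, ERR=-6073741935/68719476736
(3,5): OLD=76030366863619/549755813888 → NEW=255, ERR=-64157365677821/549755813888
(3,6): OLD=919538138993885/8796093022208 → NEW=0, ERR=919538138993885/8796093022208
Row 0: ..#..#.
Row 1: ...#..#
Row 2: ##..#..
Row 3: ...#.#.

Answer: ..#..#.
...#..#
##..#..
...#.#.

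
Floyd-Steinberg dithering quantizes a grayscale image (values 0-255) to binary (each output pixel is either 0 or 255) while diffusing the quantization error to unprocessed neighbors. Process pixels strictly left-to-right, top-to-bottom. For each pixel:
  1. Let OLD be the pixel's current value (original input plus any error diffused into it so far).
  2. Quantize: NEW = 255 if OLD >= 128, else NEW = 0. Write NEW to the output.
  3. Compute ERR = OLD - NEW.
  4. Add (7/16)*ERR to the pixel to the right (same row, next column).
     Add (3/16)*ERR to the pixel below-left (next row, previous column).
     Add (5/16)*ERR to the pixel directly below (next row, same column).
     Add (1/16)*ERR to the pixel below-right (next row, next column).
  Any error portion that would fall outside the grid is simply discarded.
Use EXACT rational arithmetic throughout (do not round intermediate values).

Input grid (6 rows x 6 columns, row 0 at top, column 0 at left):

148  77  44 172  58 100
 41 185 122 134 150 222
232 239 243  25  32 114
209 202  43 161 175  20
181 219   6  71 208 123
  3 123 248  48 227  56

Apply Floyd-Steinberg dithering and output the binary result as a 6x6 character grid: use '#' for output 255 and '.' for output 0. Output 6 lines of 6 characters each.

Answer: #..#..
.#.###
###...
##.##.
##..#.
..#.#.

Derivation:
(0,0): OLD=148 → NEW=255, ERR=-107
(0,1): OLD=483/16 → NEW=0, ERR=483/16
(0,2): OLD=14645/256 → NEW=0, ERR=14645/256
(0,3): OLD=807027/4096 → NEW=255, ERR=-237453/4096
(0,4): OLD=2138917/65536 → NEW=0, ERR=2138917/65536
(0,5): OLD=119830019/1048576 → NEW=0, ERR=119830019/1048576
(1,0): OLD=3385/256 → NEW=0, ERR=3385/256
(1,1): OLD=418319/2048 → NEW=255, ERR=-103921/2048
(1,2): OLD=7123387/65536 → NEW=0, ERR=7123387/65536
(1,3): OLD=45385631/262144 → NEW=255, ERR=-21461089/262144
(1,4): OLD=2385487357/16777216 → NEW=255, ERR=-1892702723/16777216
(1,5): OLD=56477716443/268435456 → NEW=255, ERR=-11973324837/268435456
(2,0): OLD=7425813/32768 → NEW=255, ERR=-930027/32768
(2,1): OLD=243198647/1048576 → NEW=255, ERR=-24188233/1048576
(2,2): OLD=4166676197/16777216 → NEW=255, ERR=-111513883/16777216
(2,3): OLD=-2395890179/134217728 → NEW=0, ERR=-2395890179/134217728
(2,4): OLD=-105415856521/4294967296 → NEW=0, ERR=-105415856521/4294967296
(2,5): OLD=5653711468209/68719476736 → NEW=0, ERR=5653711468209/68719476736
(3,0): OLD=3285069125/16777216 → NEW=255, ERR=-993120955/16777216
(3,1): OLD=22263170657/134217728 → NEW=255, ERR=-11962349983/134217728
(3,2): OLD=-3069486349/1073741824 → NEW=0, ERR=-3069486349/1073741824
(3,3): OLD=10249752584473/68719476736 → NEW=255, ERR=-7273713983207/68719476736
(3,4): OLD=74399853544825/549755813888 → NEW=255, ERR=-65787878996615/549755813888
(3,5): OLD=-71938063438473/8796093022208 → NEW=0, ERR=-71938063438473/8796093022208
(4,0): OLD=313082652139/2147483648 → NEW=255, ERR=-234525678101/2147483648
(4,1): OLD=4780578556911/34359738368 → NEW=255, ERR=-3981154726929/34359738368
(4,2): OLD=-78067197182947/1099511627776 → NEW=0, ERR=-78067197182947/1099511627776
(4,3): OLD=-277192717784719/17592186044416 → NEW=0, ERR=-277192717784719/17592186044416
(4,4): OLD=43786686331533185/281474976710656 → NEW=255, ERR=-27989432729684095/281474976710656
(4,5): OLD=312823240862359783/4503599627370496 → NEW=0, ERR=312823240862359783/4503599627370496
(5,0): OLD=-29056250987203/549755813888 → NEW=0, ERR=-29056250987203/549755813888
(5,1): OLD=765787874597133/17592186044416 → NEW=0, ERR=765787874597133/17592186044416
(5,2): OLD=33025502099122527/140737488355328 → NEW=255, ERR=-2862557431486113/140737488355328
(5,3): OLD=49968059982313989/4503599627370496 → NEW=0, ERR=49968059982313989/4503599627370496
(5,4): OLD=1916900504368162885/9007199254740992 → NEW=255, ERR=-379935305590790075/9007199254740992
(5,5): OLD=7643473954386105097/144115188075855872 → NEW=0, ERR=7643473954386105097/144115188075855872
Row 0: #..#..
Row 1: .#.###
Row 2: ###...
Row 3: ##.##.
Row 4: ##..#.
Row 5: ..#.#.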